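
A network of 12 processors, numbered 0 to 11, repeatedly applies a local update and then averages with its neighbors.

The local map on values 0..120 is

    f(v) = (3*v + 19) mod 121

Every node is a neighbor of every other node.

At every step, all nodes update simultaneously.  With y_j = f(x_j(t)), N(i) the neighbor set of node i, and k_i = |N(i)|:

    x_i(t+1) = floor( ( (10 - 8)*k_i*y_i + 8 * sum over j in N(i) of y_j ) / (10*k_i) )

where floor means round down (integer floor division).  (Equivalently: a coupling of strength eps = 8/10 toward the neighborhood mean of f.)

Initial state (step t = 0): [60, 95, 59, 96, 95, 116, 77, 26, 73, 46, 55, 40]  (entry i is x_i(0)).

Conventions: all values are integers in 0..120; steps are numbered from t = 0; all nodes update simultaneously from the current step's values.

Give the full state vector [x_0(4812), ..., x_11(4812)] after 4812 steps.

Simulating step by step:
t=0: [60, 95, 59, 96, 95, 116, 77, 26, 73, 46, 55, 40]
t=1: [59, 57, 59, 58, 57, 50, 50, 62, 64, 54, 57, 52]
t=2: [68, 67, 68, 68, 67, 65, 65, 69, 70, 66, 67, 66]
t=3: [99, 99, 99, 99, 99, 98, 98, 100, 100, 99, 99, 99]
t=4: [74, 74, 74, 74, 74, 73, 73, 74, 74, 74, 74, 74]
t=5: [119, 119, 119, 119, 119, 119, 119, 119, 119, 119, 119, 119]
t=6: [13, 13, 13, 13, 13, 13, 13, 13, 13, 13, 13, 13]
t=7: [58, 58, 58, 58, 58, 58, 58, 58, 58, 58, 58, 58]
t=8: [72, 72, 72, 72, 72, 72, 72, 72, 72, 72, 72, 72]
t=9: [114, 114, 114, 114, 114, 114, 114, 114, 114, 114, 114, 114]
t=10: [119, 119, 119, 119, 119, 119, 119, 119, 119, 119, 119, 119]

Answer: [58, 58, 58, 58, 58, 58, 58, 58, 58, 58, 58, 58]
Key observation: The state at step 5, [119, 119, 119, 119, 119, 119, 119, 119, 119, 119, 119, 119], reappears at step 10: the system is in a cycle of period 5 from step 5 on.  Therefore the state at step 4812 equals the state at step 5 + ((4812 - 5) mod 5) = 7, which is [58, 58, 58, 58, 58, 58, 58, 58, 58, 58, 58, 58].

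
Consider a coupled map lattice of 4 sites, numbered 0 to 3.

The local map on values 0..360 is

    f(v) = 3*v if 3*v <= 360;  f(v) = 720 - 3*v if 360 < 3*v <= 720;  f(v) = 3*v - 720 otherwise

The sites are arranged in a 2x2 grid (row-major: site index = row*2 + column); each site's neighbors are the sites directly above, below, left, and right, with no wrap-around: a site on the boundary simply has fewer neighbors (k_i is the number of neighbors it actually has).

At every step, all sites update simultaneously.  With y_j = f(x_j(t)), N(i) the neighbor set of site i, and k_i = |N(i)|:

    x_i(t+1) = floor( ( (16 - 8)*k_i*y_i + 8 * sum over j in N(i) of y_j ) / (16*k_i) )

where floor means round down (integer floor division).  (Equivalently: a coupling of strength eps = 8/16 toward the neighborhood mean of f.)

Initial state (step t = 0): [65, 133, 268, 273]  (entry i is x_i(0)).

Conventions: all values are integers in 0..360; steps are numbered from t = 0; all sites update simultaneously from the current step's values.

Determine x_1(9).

Answer: x_1(9) = 260

Derivation:
t=0: [65, 133, 268, 273]
t=1: [198, 234, 115, 150]
t=2: [153, 108, 271, 225]
t=3: [234, 238, 123, 126]
t=4: [98, 93, 265, 260]
t=5: [235, 228, 126, 118]
t=6: [102, 110, 263, 271]
t=7: [252, 264, 134, 146]
t=8: [115, 115, 238, 238]
t=9: [260, 260, 90, 90]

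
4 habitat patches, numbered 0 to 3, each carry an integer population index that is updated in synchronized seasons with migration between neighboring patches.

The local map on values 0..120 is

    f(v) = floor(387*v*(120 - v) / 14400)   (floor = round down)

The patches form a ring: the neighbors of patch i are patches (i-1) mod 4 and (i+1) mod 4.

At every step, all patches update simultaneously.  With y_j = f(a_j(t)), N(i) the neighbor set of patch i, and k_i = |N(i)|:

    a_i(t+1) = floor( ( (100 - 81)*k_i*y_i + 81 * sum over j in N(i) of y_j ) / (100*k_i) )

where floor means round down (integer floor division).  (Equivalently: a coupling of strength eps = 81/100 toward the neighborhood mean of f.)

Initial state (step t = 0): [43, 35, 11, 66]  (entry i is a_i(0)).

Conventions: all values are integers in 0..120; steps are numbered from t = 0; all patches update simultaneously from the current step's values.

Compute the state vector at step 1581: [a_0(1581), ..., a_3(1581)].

Answer: [61, 61, 61, 61]
Key observation: The state at step 10, [96, 96, 96, 96], reappears at step 12: the system is in a cycle of period 2 from step 10 on.  Therefore the state at step 1581 equals the state at step 10 + ((1581 - 10) mod 2) = 11, which is [61, 61, 61, 61].

Derivation:
t=0: [43, 35, 11, 66]
t=1: [87, 63, 76, 66]
t=2: [91, 85, 94, 85]
t=3: [77, 69, 76, 69]
t=4: [92, 89, 93, 89]
t=5: [73, 69, 72, 69]
t=6: [93, 92, 93, 92]
t=7: [68, 67, 68, 67]
t=8: [95, 95, 95, 95]
t=9: [63, 63, 63, 63]
t=10: [96, 96, 96, 96]
t=11: [61, 61, 61, 61]
t=12: [96, 96, 96, 96]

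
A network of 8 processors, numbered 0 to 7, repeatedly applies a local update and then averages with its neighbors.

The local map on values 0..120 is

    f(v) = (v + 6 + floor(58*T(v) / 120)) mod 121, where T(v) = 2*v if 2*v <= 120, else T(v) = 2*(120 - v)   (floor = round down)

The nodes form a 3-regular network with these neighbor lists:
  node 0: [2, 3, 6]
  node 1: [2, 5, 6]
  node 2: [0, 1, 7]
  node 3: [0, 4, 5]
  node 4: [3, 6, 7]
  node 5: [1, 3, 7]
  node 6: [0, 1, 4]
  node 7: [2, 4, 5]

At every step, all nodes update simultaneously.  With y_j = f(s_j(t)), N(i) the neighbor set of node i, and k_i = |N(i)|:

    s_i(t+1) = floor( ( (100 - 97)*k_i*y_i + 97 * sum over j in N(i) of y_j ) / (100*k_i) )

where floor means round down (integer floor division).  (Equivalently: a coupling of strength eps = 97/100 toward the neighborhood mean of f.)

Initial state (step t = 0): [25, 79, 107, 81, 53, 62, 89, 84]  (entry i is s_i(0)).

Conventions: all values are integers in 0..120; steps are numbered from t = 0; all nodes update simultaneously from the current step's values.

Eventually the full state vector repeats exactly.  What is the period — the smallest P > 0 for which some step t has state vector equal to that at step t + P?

Answer: 13
Key observation: The state at step 9, [3, 3, 3, 3, 3, 3, 3, 3], reappears at step 22 — and no state repeats earlier — so the cycle the system enters has period 13.

Derivation:
t=0: [25, 79, 107, 81, 53, 62, 89, 84]
t=1: [4, 3, 19, 54, 6, 3, 54, 37]
t=2: [86, 54, 34, 16, 98, 65, 16, 25]
t=3: [47, 39, 57, 4, 41, 66, 39, 27]
t=4: [71, 68, 80, 60, 52, 49, 88, 68]
t=5: [3, 35, 3, 68, 6, 5, 36, 68]
t=6: [29, 35, 28, 13, 27, 26, 35, 13]
t=7: [55, 64, 56, 58, 45, 45, 65, 58]
t=8: [80, 68, 80, 101, 81, 81, 68, 101]
t=9: [3, 3, 3, 3, 3, 3, 3, 3]
t=10: [11, 11, 11, 11, 11, 11, 11, 11]
t=11: [27, 27, 27, 27, 27, 27, 27, 27]
t=12: [59, 59, 59, 59, 59, 59, 59, 59]
t=13: [1, 1, 1, 1, 1, 1, 1, 1]
t=14: [7, 7, 7, 7, 7, 7, 7, 7]
t=15: [19, 19, 19, 19, 19, 19, 19, 19]
t=16: [43, 43, 43, 43, 43, 43, 43, 43]
t=17: [90, 90, 90, 90, 90, 90, 90, 90]
t=18: [4, 4, 4, 4, 4, 4, 4, 4]
t=19: [13, 13, 13, 13, 13, 13, 13, 13]
t=20: [31, 31, 31, 31, 31, 31, 31, 31]
t=21: [66, 66, 66, 66, 66, 66, 66, 66]
t=22: [3, 3, 3, 3, 3, 3, 3, 3]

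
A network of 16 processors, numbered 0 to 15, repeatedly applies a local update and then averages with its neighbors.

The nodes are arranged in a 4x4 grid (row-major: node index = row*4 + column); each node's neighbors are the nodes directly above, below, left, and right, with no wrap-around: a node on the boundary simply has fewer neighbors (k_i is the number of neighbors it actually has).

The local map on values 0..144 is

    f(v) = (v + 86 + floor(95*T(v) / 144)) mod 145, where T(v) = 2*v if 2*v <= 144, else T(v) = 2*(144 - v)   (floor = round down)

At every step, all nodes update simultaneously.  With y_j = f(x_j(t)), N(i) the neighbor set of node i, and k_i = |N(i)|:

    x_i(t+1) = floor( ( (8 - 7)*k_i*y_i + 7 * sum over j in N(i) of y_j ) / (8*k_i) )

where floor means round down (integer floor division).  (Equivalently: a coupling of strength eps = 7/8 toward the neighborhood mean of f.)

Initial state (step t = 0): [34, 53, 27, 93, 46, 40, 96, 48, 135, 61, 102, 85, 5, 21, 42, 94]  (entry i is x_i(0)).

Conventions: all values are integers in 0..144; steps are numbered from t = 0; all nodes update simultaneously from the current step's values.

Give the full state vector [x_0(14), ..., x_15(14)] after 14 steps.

Simulating step by step:
t=0: [34, 53, 27, 93, 46, 40, 96, 48, 135, 61, 102, 85, 5, 21, 42, 94]
t=1: [50, 23, 77, 36, 46, 68, 53, 95, 76, 87, 82, 85, 108, 80, 101, 74]
t=2: [88, 93, 79, 93, 81, 89, 97, 67, 85, 103, 93, 103, 104, 99, 104, 101]
t=3: [102, 102, 101, 100, 102, 101, 100, 99, 100, 100, 98, 98, 100, 97, 99, 97]
t=4: [98, 98, 98, 98, 98, 98, 98, 99, 98, 99, 99, 99, 99, 99, 99, 99]
t=5: [99, 99, 99, 99, 99, 99, 99, 99, 99, 99, 99, 99, 99, 99, 99, 99]
t=6: [99, 99, 99, 99, 99, 99, 99, 99, 99, 99, 99, 99, 99, 99, 99, 99]
t=7: [99, 99, 99, 99, 99, 99, 99, 99, 99, 99, 99, 99, 99, 99, 99, 99]
t=8: [99, 99, 99, 99, 99, 99, 99, 99, 99, 99, 99, 99, 99, 99, 99, 99]
t=9: [99, 99, 99, 99, 99, 99, 99, 99, 99, 99, 99, 99, 99, 99, 99, 99]
t=10: [99, 99, 99, 99, 99, 99, 99, 99, 99, 99, 99, 99, 99, 99, 99, 99]
t=11: [99, 99, 99, 99, 99, 99, 99, 99, 99, 99, 99, 99, 99, 99, 99, 99]
t=12: [99, 99, 99, 99, 99, 99, 99, 99, 99, 99, 99, 99, 99, 99, 99, 99]
t=13: [99, 99, 99, 99, 99, 99, 99, 99, 99, 99, 99, 99, 99, 99, 99, 99]
t=14: [99, 99, 99, 99, 99, 99, 99, 99, 99, 99, 99, 99, 99, 99, 99, 99]

Answer: [99, 99, 99, 99, 99, 99, 99, 99, 99, 99, 99, 99, 99, 99, 99, 99]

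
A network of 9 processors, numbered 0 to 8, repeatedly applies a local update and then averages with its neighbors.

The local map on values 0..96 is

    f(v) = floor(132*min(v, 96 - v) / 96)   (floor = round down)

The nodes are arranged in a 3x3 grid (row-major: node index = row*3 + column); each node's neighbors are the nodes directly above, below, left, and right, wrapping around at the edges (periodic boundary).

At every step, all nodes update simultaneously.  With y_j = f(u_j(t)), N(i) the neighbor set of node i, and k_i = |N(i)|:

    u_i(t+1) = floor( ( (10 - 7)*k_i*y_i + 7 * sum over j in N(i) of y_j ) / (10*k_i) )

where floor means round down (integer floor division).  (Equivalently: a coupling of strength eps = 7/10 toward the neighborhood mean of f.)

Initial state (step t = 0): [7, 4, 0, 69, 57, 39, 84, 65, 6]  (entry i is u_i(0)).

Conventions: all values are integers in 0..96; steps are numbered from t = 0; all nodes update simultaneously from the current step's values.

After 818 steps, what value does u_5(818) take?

Simulating step by step:
t=0: [7, 4, 0, 69, 57, 39, 84, 65, 6]
t=1: [12, 19, 13, 34, 39, 33, 21, 26, 21]
t=2: [25, 28, 25, 38, 42, 38, 30, 34, 30]
t=3: [39, 41, 39, 47, 50, 47, 42, 44, 42]
t=4: [56, 56, 56, 60, 61, 60, 58, 58, 58]
t=5: [53, 53, 53, 50, 50, 50, 52, 51, 52]
t=6: [59, 60, 59, 61, 61, 61, 60, 60, 60]
t=7: [49, 49, 49, 48, 48, 48, 49, 48, 49]
t=8: [64, 64, 64, 65, 65, 65, 64, 64, 64]
t=9: [43, 43, 43, 42, 42, 42, 43, 43, 43]
t=10: [58, 58, 58, 57, 57, 57, 58, 58, 58]
t=11: [52, 52, 52, 52, 52, 52, 52, 52, 52]
t=12: [60, 60, 60, 60, 60, 60, 60, 60, 60]
t=13: [49, 49, 49, 49, 49, 49, 49, 49, 49]
t=14: [64, 64, 64, 64, 64, 64, 64, 64, 64]
t=15: [44, 44, 44, 44, 44, 44, 44, 44, 44]
t=16: [60, 60, 60, 60, 60, 60, 60, 60, 60]

Answer: u_5(818) = 64
Key observation: The state at step 12, [60, 60, 60, 60, 60, 60, 60, 60, 60], reappears at step 16: the system is in a cycle of period 4 from step 12 on.  Therefore the state at step 818 equals the state at step 12 + ((818 - 12) mod 4) = 14, which is [64, 64, 64, 64, 64, 64, 64, 64, 64].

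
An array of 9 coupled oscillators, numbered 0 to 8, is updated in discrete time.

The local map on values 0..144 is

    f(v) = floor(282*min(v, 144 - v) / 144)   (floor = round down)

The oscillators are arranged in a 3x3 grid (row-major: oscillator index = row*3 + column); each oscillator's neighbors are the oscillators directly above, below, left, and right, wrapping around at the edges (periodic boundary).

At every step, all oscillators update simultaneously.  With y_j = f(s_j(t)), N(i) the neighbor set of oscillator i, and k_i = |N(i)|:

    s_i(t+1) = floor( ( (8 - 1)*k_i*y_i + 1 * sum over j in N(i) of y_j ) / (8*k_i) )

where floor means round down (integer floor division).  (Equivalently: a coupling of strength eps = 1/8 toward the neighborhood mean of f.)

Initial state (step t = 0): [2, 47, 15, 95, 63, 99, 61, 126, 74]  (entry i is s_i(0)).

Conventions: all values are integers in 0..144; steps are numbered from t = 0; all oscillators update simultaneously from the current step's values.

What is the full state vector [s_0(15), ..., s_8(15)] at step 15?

Answer: [84, 46, 30, 83, 81, 57, 39, 68, 79]

Derivation:
t=0: [2, 47, 15, 95, 63, 99, 61, 126, 74]
t=1: [13, 86, 35, 93, 117, 89, 112, 45, 128]
t=2: [32, 106, 68, 94, 58, 101, 61, 85, 37]
t=3: [67, 77, 125, 96, 110, 86, 114, 112, 77]
t=4: [124, 123, 48, 93, 70, 109, 63, 66, 123]
t=5: [45, 48, 88, 98, 130, 71, 117, 123, 48]
t=6: [87, 90, 108, 88, 35, 131, 55, 44, 92]
t=7: [109, 102, 71, 105, 69, 32, 106, 87, 97]
t=8: [71, 85, 131, 77, 128, 68, 75, 109, 92]
t=9: [134, 108, 37, 128, 41, 125, 131, 71, 99]
t=10: [22, 70, 69, 32, 78, 40, 30, 129, 85]
t=11: [49, 130, 129, 63, 122, 82, 58, 39, 110]
t=12: [92, 31, 35, 119, 48, 114, 110, 74, 68]
t=13: [95, 65, 70, 51, 91, 61, 70, 130, 126]
t=14: [98, 122, 131, 100, 101, 115, 127, 36, 43]
t=15: [84, 46, 30, 83, 81, 57, 39, 68, 79]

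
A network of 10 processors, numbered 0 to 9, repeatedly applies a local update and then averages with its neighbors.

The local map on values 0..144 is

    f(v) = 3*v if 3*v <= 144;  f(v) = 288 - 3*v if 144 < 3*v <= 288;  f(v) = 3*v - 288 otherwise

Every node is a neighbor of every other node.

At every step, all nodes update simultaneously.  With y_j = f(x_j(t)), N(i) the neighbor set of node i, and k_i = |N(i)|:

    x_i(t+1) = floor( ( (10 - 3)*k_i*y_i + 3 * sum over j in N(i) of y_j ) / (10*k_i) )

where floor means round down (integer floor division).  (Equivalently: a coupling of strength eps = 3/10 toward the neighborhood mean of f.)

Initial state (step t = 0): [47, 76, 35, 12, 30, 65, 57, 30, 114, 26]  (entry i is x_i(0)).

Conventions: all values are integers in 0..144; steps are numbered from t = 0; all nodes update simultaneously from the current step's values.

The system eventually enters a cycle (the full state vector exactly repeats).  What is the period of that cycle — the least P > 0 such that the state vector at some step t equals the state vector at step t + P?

Simulating step by step:
t=0: [47, 76, 35, 12, 30, 65, 57, 30, 114, 26]
t=1: [122, 68, 98, 52, 88, 90, 106, 88, 64, 80]
t=2: [70, 74, 22, 106, 34, 30, 38, 34, 82, 50]
t=3: [79, 71, 71, 47, 95, 87, 103, 95, 55, 119]
t=4: [53, 69, 69, 113, 21, 37, 33, 21, 101, 65]
t=5: [112, 80, 80, 60, 68, 100, 92, 68, 36, 88]
t=6: [51, 51, 51, 91, 75, 27, 27, 75, 91, 35]
t=7: [117, 117, 117, 37, 69, 81, 81, 69, 37, 97]
t=8: [64, 64, 64, 96, 76, 52, 52, 76, 96, 24]
t=9: [88, 88, 88, 24, 64, 112, 112, 64, 24, 72]
t=10: [35, 35, 35, 67, 83, 51, 51, 83, 67, 67]
t=11: [100, 100, 100, 88, 56, 120, 120, 56, 88, 88]
t=12: [24, 24, 24, 32, 96, 64, 64, 96, 32, 32]
t=13: [71, 71, 71, 87, 23, 87, 87, 23, 87, 87]
t=14: [66, 66, 66, 34, 62, 34, 34, 62, 34, 34]
t=15: [92, 92, 92, 100, 100, 100, 100, 100, 100, 100]
t=16: [12, 12, 12, 12, 12, 12, 12, 12, 12, 12]
t=17: [36, 36, 36, 36, 36, 36, 36, 36, 36, 36]
t=18: [108, 108, 108, 108, 108, 108, 108, 108, 108, 108]
t=19: [36, 36, 36, 36, 36, 36, 36, 36, 36, 36]

Answer: 2
Key observation: The state at step 17, [36, 36, 36, 36, 36, 36, 36, 36, 36, 36], reappears at step 19 — and no state repeats earlier — so the cycle the system enters has period 2.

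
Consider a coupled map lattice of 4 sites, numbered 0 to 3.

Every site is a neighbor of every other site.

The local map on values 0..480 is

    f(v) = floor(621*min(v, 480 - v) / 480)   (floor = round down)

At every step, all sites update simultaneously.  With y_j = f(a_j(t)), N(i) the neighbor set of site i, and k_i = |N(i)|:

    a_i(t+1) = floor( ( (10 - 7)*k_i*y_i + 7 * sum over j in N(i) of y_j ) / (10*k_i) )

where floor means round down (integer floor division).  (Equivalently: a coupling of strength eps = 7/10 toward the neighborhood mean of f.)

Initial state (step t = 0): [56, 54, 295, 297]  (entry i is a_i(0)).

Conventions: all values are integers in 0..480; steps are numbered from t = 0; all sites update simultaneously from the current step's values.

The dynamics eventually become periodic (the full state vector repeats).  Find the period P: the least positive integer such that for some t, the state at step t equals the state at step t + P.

Simulating step by step:
t=0: [56, 54, 295, 297]
t=1: [148, 148, 159, 159]
t=2: [197, 197, 198, 198]
t=3: [254, 254, 255, 255]
t=4: [291, 291, 291, 291]
t=5: [244, 244, 244, 244]
t=6: [305, 305, 305, 305]
t=7: [226, 226, 226, 226]
t=8: [292, 292, 292, 292]
t=9: [243, 243, 243, 243]
t=10: [306, 306, 306, 306]
t=11: [225, 225, 225, 225]
t=12: [291, 291, 291, 291]

Answer: 8
Key observation: The state at step 4, [291, 291, 291, 291], reappears at step 12 — and no state repeats earlier — so the cycle the system enters has period 8.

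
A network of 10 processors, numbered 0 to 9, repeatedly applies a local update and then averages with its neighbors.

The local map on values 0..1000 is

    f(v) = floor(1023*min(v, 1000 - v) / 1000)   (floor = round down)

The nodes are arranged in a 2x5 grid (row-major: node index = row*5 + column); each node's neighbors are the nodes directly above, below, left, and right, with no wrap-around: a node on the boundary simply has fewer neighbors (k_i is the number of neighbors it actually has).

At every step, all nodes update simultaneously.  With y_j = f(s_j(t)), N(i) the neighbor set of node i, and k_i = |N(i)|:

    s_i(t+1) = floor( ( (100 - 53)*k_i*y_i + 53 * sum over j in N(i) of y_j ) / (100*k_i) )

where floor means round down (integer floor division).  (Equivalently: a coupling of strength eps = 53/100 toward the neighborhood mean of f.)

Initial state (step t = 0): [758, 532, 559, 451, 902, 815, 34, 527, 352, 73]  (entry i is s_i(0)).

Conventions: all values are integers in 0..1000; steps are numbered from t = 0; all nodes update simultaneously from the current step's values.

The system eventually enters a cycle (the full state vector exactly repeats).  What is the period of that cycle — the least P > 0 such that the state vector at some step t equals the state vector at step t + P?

Simulating step by step:
t=0: [758, 532, 559, 451, 902, 815, 34, 527, 352, 73]
t=1: [292, 353, 463, 377, 188, 163, 219, 376, 349, 156]
t=2: [279, 345, 421, 361, 234, 216, 266, 366, 331, 220]
t=3: [285, 339, 395, 351, 269, 251, 294, 359, 329, 258]
t=4: [296, 338, 379, 348, 294, 276, 312, 356, 332, 285]
t=5: [308, 340, 370, 348, 312, 297, 325, 355, 337, 306]
t=6: [320, 344, 365, 351, 327, 313, 335, 356, 344, 322]
t=7: [331, 349, 365, 355, 339, 327, 343, 359, 350, 336]
t=8: [341, 355, 367, 360, 349, 339, 351, 363, 357, 347]
t=9: [351, 361, 370, 366, 359, 349, 359, 368, 364, 357]
t=10: [361, 368, 375, 373, 368, 360, 367, 374, 371, 367]
t=11: [370, 375, 381, 380, 377, 370, 375, 380, 379, 376]
t=12: [379, 383, 387, 387, 385, 379, 383, 387, 386, 385]
t=13: [388, 391, 394, 394, 393, 388, 391, 394, 394, 393]
t=14: [396, 399, 402, 402, 402, 396, 399, 402, 402, 402]
t=15: [405, 408, 410, 411, 411, 405, 408, 410, 411, 411]
t=16: [414, 416, 418, 419, 420, 414, 416, 418, 419, 420]
t=17: [423, 425, 426, 428, 428, 423, 425, 426, 428, 428]
t=18: [432, 433, 435, 436, 437, 432, 433, 435, 436, 437]
t=19: [441, 442, 444, 446, 446, 441, 442, 444, 446, 446]
t=20: [451, 452, 454, 455, 456, 451, 452, 454, 455, 456]
t=21: [461, 462, 463, 465, 465, 461, 462, 463, 465, 465]
t=22: [471, 472, 473, 474, 475, 471, 472, 473, 474, 475]
t=23: [481, 482, 483, 484, 484, 481, 482, 483, 484, 484]
t=24: [492, 493, 494, 494, 495, 492, 493, 494, 494, 495]
t=25: [503, 504, 504, 505, 505, 503, 504, 504, 505, 505]
t=26: [507, 507, 506, 506, 506, 507, 507, 506, 506, 506]
t=27: [504, 504, 504, 505, 505, 504, 504, 504, 505, 505]
t=28: [507, 507, 506, 506, 506, 507, 507, 506, 506, 506]

Answer: 2
Key observation: The state at step 26, [507, 507, 506, 506, 506, 507, 507, 506, 506, 506], reappears at step 28 — and no state repeats earlier — so the cycle the system enters has period 2.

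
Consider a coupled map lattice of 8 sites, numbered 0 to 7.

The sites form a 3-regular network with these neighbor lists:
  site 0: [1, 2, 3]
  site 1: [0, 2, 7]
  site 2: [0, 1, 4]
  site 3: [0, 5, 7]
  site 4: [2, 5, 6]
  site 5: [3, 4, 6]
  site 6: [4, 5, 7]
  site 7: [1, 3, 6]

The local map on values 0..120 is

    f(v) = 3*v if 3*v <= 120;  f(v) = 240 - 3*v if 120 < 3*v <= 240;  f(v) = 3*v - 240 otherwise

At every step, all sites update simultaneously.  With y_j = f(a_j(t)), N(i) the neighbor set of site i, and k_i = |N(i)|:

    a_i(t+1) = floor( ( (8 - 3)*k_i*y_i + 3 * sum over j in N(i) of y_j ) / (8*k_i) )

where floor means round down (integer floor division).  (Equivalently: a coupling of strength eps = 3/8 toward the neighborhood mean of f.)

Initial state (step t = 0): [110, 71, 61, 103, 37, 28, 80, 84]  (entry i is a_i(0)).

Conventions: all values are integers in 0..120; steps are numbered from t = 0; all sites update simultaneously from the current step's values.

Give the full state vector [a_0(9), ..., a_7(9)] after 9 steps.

Simulating step by step:
t=0: [110, 71, 61, 103, 37, 28, 80, 84]
t=1: [75, 36, 64, 66, 87, 75, 25, 19]
t=2: [34, 82, 48, 37, 30, 26, 58, 63]
t=3: [90, 34, 84, 98, 86, 82, 68, 54]
t=4: [39, 78, 26, 48, 18, 17, 35, 72]
t=5: [95, 31, 70, 84, 63, 63, 81, 40]
t=6: [45, 82, 42, 34, 42, 40, 29, 88]
t=7: [93, 34, 99, 94, 111, 112, 86, 39]
t=8: [49, 90, 64, 57, 79, 79, 49, 93]
t=9: [76, 41, 45, 60, 19, 22, 63, 48]

Answer: [76, 41, 45, 60, 19, 22, 63, 48]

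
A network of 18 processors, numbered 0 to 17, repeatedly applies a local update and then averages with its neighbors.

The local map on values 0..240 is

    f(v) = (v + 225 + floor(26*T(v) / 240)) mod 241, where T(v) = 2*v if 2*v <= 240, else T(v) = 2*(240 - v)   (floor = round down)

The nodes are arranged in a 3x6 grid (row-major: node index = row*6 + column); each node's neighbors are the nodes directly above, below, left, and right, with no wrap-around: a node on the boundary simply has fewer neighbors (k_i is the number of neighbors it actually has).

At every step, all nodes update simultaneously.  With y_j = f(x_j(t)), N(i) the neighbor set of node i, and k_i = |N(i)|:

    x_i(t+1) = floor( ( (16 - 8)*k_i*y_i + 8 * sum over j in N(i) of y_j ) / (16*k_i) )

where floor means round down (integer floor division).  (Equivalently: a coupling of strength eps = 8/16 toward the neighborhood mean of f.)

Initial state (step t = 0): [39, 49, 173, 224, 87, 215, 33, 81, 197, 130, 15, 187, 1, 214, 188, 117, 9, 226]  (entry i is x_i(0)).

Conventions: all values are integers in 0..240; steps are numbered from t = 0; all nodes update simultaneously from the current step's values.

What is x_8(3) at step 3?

Answer: x_8(3) = 151

Derivation:
t=0: [39, 49, 173, 224, 87, 215, 33, 81, 197, 130, 15, 187, 1, 214, 188, 117, 9, 226]
t=1: [32, 68, 159, 171, 114, 169, 68, 98, 166, 134, 81, 160, 169, 183, 178, 155, 174, 210]
t=2: [44, 80, 146, 154, 130, 154, 81, 111, 155, 141, 115, 155, 145, 163, 171, 159, 159, 183]
t=3: [59, 91, 140, 150, 141, 151, 91, 119, 151, 147, 136, 154, 135, 154, 164, 159, 157, 168]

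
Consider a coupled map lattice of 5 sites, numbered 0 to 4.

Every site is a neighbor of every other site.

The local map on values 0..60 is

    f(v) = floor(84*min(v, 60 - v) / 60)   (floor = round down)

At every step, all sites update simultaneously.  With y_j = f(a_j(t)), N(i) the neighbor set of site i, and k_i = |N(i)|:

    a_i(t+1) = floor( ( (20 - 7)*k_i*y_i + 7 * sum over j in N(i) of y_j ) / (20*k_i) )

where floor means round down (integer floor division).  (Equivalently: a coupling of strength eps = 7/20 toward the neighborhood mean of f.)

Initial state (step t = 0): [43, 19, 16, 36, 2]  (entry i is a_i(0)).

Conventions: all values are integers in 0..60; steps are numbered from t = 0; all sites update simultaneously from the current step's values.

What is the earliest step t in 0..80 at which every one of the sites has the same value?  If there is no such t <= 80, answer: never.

Answer: 15
Key observation: Synchronization is absorbing here: once all sites are equal they stay equal, and step 15 is the first all-equal step.

Derivation:
t=0: [43, 19, 16, 36, 2]  (not all equal)
t=1: [22, 23, 21, 27, 10]  (not all equal)
t=2: [29, 30, 28, 33, 20]  (not all equal)
t=3: [38, 39, 38, 37, 32]  (not all equal)
t=4: [30, 30, 30, 32, 35]  (not all equal)
t=5: [41, 41, 41, 39, 37]  (not all equal)
t=6: [26, 26, 26, 28, 30]  (not all equal)
t=7: [36, 36, 36, 38, 40]  (not all equal)
t=8: [32, 32, 32, 30, 29]  (not all equal)
t=9: [39, 39, 39, 41, 39]  (not all equal)
t=10: [28, 28, 28, 27, 28]  (not all equal)
t=11: [38, 38, 38, 37, 38]  (not all equal)
t=12: [30, 30, 30, 31, 30]  (not all equal)
t=13: [41, 41, 41, 40, 41]  (not all equal)
t=14: [26, 26, 26, 27, 26]  (not all equal)
t=15: [36, 36, 36, 36, 36]  (all equal)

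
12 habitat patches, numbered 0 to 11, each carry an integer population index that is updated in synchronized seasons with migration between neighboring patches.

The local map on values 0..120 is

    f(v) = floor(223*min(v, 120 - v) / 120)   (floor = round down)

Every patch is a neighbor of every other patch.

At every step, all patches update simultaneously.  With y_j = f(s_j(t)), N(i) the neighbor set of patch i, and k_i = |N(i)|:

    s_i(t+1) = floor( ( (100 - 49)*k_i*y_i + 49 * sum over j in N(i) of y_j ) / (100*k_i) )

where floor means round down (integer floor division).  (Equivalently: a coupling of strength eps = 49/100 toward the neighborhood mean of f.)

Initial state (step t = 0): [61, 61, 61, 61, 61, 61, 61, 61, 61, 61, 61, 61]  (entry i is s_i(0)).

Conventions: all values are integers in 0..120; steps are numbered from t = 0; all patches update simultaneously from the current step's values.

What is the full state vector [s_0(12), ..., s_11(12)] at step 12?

Answer: [27, 27, 27, 27, 27, 27, 27, 27, 27, 27, 27, 27]

Derivation:
t=0: [61, 61, 61, 61, 61, 61, 61, 61, 61, 61, 61, 61]
t=1: [109, 109, 109, 109, 109, 109, 109, 109, 109, 109, 109, 109]
t=2: [20, 20, 20, 20, 20, 20, 20, 20, 20, 20, 20, 20]
t=3: [37, 37, 37, 37, 37, 37, 37, 37, 37, 37, 37, 37]
t=4: [68, 68, 68, 68, 68, 68, 68, 68, 68, 68, 68, 68]
t=5: [96, 96, 96, 96, 96, 96, 96, 96, 96, 96, 96, 96]
t=6: [44, 44, 44, 44, 44, 44, 44, 44, 44, 44, 44, 44]
t=7: [81, 81, 81, 81, 81, 81, 81, 81, 81, 81, 81, 81]
t=8: [72, 72, 72, 72, 72, 72, 72, 72, 72, 72, 72, 72]
t=9: [89, 89, 89, 89, 89, 89, 89, 89, 89, 89, 89, 89]
t=10: [57, 57, 57, 57, 57, 57, 57, 57, 57, 57, 57, 57]
t=11: [105, 105, 105, 105, 105, 105, 105, 105, 105, 105, 105, 105]
t=12: [27, 27, 27, 27, 27, 27, 27, 27, 27, 27, 27, 27]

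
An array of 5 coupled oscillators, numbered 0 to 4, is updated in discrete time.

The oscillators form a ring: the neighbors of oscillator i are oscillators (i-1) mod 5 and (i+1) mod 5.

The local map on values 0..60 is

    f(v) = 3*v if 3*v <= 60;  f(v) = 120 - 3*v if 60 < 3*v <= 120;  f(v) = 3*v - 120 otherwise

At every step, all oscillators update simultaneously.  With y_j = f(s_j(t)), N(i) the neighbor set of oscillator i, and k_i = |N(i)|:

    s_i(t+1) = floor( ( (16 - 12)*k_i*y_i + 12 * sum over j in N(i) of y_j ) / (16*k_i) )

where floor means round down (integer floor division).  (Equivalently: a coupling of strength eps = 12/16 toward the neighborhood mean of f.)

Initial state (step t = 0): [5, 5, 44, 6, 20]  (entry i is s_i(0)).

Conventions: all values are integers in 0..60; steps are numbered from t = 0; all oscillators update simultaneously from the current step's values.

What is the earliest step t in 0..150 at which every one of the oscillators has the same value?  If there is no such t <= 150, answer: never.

Simulating step by step:
t=0: [5, 5, 44, 6, 20]  (not all equal)
t=1: [31, 13, 15, 31, 27]  (not all equal)
t=2: [36, 36, 36, 38, 30]  (not all equal)
t=3: [18, 12, 9, 17, 14]  (not all equal)
t=4: [42, 39, 39, 38, 49]  (not all equal)
t=5: [12, 4, 4, 12, 11]  (not all equal)
t=6: [25, 21, 21, 25, 35]  (not all equal)
t=7: [38, 52, 52, 38, 37]  (not all equal)
t=8: [18, 24, 24, 18, 6]  (not all equal)
t=9: [38, 50, 50, 38, 45]  (not all equal)
t=10: [18, 21, 21, 18, 8]  (not all equal)
t=11: [43, 55, 55, 43, 46]  (not all equal)
t=12: [25, 31, 31, 25, 11]  (not all equal)
t=13: [33, 33, 33, 33, 42]  (not all equal)
t=14: [15, 21, 21, 15, 17]  (not all equal)
t=15: [51, 52, 52, 51, 46]  (not all equal)
t=16: [28, 34, 34, 28, 29]  (not all equal)
t=17: [28, 24, 24, 28, 35]  (not all equal)
t=18: [32, 43, 43, 32, 30]  (not all equal)
t=19: [20, 14, 14, 20, 25]  (not all equal)
t=20: [47, 48, 48, 47, 56]  (not all equal)
t=21: [32, 22, 22, 32, 27]  (not all equal)
t=22: [40, 42, 42, 40, 27]  (not all equal)
t=23: [16, 3, 3, 16, 9]  (not all equal)
t=24: [25, 23, 23, 25, 42]  (not all equal)
t=25: [32, 48, 48, 32, 35]  (not all equal)
t=26: [20, 24, 24, 20, 21]  (not all equal)
t=27: [54, 52, 52, 54, 59]  (not all equal)
t=28: [45, 38, 38, 45, 45]  (not all equal)
t=29: [11, 9, 9, 11, 15]  (not all equal)
t=30: [35, 29, 29, 35, 36]  (not all equal)
t=31: [20, 26, 26, 20, 14]  (not all equal)
t=32: [46, 48, 48, 46, 55]  (not all equal)
t=33: [30, 21, 21, 30, 24]  (not all equal)
t=34: [46, 46, 46, 46, 34]  (not all equal)
t=35: [18, 18, 18, 18, 18]  (all equal)

Answer: 35
Key observation: Synchronization is absorbing here: once all oscillators are equal they stay equal, and step 35 is the first all-equal step.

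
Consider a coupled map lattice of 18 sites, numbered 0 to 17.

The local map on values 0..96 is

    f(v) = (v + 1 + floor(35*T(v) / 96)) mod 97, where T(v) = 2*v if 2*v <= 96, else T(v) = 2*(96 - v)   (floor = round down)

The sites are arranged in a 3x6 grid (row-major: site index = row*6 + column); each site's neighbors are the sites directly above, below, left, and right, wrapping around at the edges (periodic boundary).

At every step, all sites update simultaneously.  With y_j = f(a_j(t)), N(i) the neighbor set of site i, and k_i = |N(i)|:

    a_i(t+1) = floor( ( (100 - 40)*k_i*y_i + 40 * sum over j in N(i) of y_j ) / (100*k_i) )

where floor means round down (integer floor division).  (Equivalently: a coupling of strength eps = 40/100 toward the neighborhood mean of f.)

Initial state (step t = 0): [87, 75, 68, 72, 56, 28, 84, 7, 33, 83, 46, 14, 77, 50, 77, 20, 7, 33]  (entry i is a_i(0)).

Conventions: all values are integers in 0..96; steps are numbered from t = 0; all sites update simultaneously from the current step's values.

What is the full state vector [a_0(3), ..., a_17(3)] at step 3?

Simulating step by step:
t=0: [87, 75, 68, 72, 56, 28, 84, 7, 33, 83, 46, 14, 77, 50, 77, 20, 7, 33]
t=1: [88, 82, 86, 84, 74, 55, 78, 40, 63, 82, 69, 43, 87, 79, 81, 49, 33, 52]
t=2: [92, 90, 93, 92, 87, 85, 88, 78, 87, 91, 85, 80, 92, 90, 91, 84, 69, 82]
t=3: [94, 94, 95, 94, 93, 93, 93, 93, 94, 94, 93, 92, 94, 94, 94, 93, 90, 92]

Answer: [94, 94, 95, 94, 93, 93, 93, 93, 94, 94, 93, 92, 94, 94, 94, 93, 90, 92]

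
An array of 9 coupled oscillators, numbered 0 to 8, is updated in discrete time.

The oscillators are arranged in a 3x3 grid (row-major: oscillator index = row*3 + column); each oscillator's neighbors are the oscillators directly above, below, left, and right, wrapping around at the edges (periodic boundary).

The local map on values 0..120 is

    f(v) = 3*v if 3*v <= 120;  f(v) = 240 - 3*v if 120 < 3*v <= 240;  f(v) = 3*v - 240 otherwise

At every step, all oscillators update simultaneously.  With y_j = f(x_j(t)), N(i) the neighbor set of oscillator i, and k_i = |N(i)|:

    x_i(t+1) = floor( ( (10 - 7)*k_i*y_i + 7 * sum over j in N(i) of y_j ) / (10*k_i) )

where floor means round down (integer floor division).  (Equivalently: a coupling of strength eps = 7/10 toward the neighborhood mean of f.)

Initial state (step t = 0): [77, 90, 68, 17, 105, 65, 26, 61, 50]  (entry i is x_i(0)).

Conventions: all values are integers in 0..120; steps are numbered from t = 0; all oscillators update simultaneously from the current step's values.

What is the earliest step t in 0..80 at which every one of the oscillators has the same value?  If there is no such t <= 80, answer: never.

Answer: never
Key observation: The state at step 31 reappears at step 35 — the system is in a cycle of period 4 from step 31 on.  No step 0..35 is synchronized, and the cycle repeats forever, so no step up to 80 (or ever) has all oscillators equal.

Derivation:
t=0: [77, 90, 68, 17, 105, 65, 26, 61, 50]  (not all equal)
t=1: [36, 39, 41, 51, 54, 57, 59, 64, 64]  (not all equal)
t=2: [99, 96, 94, 81, 79, 78, 69, 67, 66]  (not all equal)
t=3: [39, 39, 39, 18, 17, 17, 34, 33, 33]  (not all equal)
t=4: [103, 102, 102, 72, 71, 71, 95, 94, 94]  (not all equal)
t=5: [55, 55, 55, 36, 35, 35, 44, 44, 44]  (not all equal)
t=6: [86, 86, 86, 101, 100, 100, 102, 101, 101]  (not all equal)
t=7: [34, 33, 33, 54, 53, 53, 56, 55, 55]  (not all equal)
t=8: [91, 92, 92, 82, 82, 82, 79, 79, 79]  (not all equal)
t=9: [24, 24, 24, 10, 10, 10, 8, 9, 9]  (not all equal)
t=10: [56, 56, 56, 36, 36, 36, 34, 34, 34]  (not all equal)
t=11: [83, 83, 83, 100, 100, 100, 97, 97, 97]  (not all equal)
t=12: [25, 25, 25, 49, 49, 49, 45, 45, 45]  (not all equal)
t=13: [83, 83, 83, 91, 91, 91, 97, 97, 97]  (not all equal)
t=14: [20, 20, 20, 31, 31, 31, 40, 40, 40]  (not all equal)
t=15: [76, 76, 76, 91, 91, 91, 104, 104, 104]  (not all equal)
t=16: [26, 26, 26, 36, 36, 36, 54, 54, 54]  (not all equal)
t=17: [83, 83, 83, 97, 97, 97, 83, 83, 83]  (not all equal)
t=18: [16, 16, 16, 36, 36, 36, 16, 16, 16]  (not all equal)
t=19: [58, 58, 58, 87, 87, 87, 58, 58, 58]  (not all equal)
t=20: [58, 58, 58, 36, 36, 36, 58, 58, 58]  (not all equal)
t=21: [73, 73, 73, 93, 93, 93, 73, 73, 73]  (not all equal)
t=22: [24, 24, 24, 32, 32, 32, 24, 24, 24]  (not all equal)
t=23: [76, 76, 76, 87, 87, 87, 76, 76, 76]  (not all equal)
t=24: [13, 13, 13, 17, 17, 17, 13, 13, 13]  (not all equal)
t=25: [41, 41, 41, 46, 46, 46, 41, 41, 41]  (not all equal)
t=26: [114, 114, 114, 107, 107, 107, 114, 114, 114]  (not all equal)
t=27: [98, 98, 98, 88, 88, 88, 98, 98, 98]  (not all equal)
t=28: [48, 48, 48, 34, 34, 34, 48, 48, 48]  (not all equal)
t=29: [97, 97, 97, 99, 99, 99, 97, 97, 97]  (not all equal)
t=30: [52, 52, 52, 54, 54, 54, 52, 52, 52]  (not all equal)
t=31: [82, 82, 82, 80, 80, 80, 82, 82, 82]  (not all equal)
t=32: [4, 4, 4, 2, 2, 2, 4, 4, 4]  (not all equal)
t=33: [10, 10, 10, 8, 8, 8, 10, 10, 10]  (not all equal)
t=34: [28, 28, 28, 26, 26, 26, 28, 28, 28]  (not all equal)
t=35: [82, 82, 82, 80, 80, 80, 82, 82, 82]  (not all equal)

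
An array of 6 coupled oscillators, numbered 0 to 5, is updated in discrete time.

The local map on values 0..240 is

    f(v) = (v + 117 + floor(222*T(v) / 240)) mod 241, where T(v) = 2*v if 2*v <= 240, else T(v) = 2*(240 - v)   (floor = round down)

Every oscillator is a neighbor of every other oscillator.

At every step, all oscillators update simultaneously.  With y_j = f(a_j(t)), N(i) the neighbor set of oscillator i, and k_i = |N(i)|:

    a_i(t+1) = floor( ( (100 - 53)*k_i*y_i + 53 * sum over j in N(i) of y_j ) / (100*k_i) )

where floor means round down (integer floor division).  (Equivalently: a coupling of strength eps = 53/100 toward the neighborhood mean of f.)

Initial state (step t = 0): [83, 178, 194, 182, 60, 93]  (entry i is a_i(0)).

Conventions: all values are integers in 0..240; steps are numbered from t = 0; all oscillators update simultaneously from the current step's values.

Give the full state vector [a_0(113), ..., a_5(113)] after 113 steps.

Answer: [172, 172, 172, 172, 172, 172]
Key observation: The state at step 19, [172, 172, 172, 172, 172, 172], reappears at step 21: the system is in a cycle of period 2 from step 19 on.  Therefore the state at step 113 equals the state at step 19 + ((113 - 19) mod 2) = 19, which is [172, 172, 172, 172, 172, 172].

Derivation:
t=0: [83, 178, 194, 182, 60, 93]
t=1: [124, 144, 139, 143, 100, 134]
t=2: [202, 196, 197, 196, 183, 199]
t=3: [151, 153, 152, 153, 157, 152]
t=4: [189, 189, 189, 189, 188, 189]
t=5: [159, 159, 159, 159, 159, 159]
t=6: [184, 184, 184, 184, 184, 184]
t=7: [163, 163, 163, 163, 163, 163]
t=8: [181, 181, 181, 181, 181, 181]
t=9: [166, 166, 166, 166, 166, 166]
t=10: [178, 178, 178, 178, 178, 178]
t=11: [168, 168, 168, 168, 168, 168]
t=12: [177, 177, 177, 177, 177, 177]
t=13: [169, 169, 169, 169, 169, 169]
t=14: [176, 176, 176, 176, 176, 176]
t=15: [170, 170, 170, 170, 170, 170]
t=16: [175, 175, 175, 175, 175, 175]
t=17: [171, 171, 171, 171, 171, 171]
t=18: [174, 174, 174, 174, 174, 174]
t=19: [172, 172, 172, 172, 172, 172]
t=20: [173, 173, 173, 173, 173, 173]
t=21: [172, 172, 172, 172, 172, 172]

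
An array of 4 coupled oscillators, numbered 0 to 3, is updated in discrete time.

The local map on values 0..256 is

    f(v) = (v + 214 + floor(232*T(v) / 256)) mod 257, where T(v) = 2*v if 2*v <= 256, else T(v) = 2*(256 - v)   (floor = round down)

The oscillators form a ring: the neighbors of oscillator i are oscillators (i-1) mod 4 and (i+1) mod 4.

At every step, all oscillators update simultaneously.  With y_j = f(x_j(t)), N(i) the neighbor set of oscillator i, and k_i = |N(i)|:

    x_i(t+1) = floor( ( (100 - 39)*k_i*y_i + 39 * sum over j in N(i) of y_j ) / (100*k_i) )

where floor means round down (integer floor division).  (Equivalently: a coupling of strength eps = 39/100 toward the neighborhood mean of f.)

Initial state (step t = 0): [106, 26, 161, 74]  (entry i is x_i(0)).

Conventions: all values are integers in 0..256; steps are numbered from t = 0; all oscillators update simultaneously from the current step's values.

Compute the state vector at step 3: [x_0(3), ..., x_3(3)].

Simulating step by step:
t=0: [106, 26, 161, 74]
t=1: [193, 74, 58, 156]
t=2: [43, 125, 112, 47]
t=3: [74, 49, 36, 72]

Answer: [74, 49, 36, 72]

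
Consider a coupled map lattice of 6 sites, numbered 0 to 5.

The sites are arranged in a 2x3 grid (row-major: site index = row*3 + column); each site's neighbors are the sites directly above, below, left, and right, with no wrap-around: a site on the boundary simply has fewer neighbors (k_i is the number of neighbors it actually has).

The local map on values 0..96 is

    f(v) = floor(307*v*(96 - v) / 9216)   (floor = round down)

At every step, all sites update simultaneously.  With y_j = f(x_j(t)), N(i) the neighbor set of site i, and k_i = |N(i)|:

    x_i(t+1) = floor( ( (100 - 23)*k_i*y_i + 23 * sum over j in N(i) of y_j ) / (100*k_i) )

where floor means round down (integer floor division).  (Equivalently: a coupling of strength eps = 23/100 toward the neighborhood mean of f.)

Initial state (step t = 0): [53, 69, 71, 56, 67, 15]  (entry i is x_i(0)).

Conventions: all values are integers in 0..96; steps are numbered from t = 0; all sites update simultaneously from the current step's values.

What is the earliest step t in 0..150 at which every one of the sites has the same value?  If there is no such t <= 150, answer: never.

Answer: never
Key observation: The state at step 7 reappears at step 9 — the system is in a cycle of period 2 from step 7 on.  No step 0..9 is synchronized, and the cycle repeats forever, so no step up to 150 (or ever) has all sites equal.

Derivation:
t=0: [53, 69, 71, 56, 67, 15]  (not all equal)
t=1: [73, 62, 57, 72, 62, 44]  (not all equal)
t=2: [56, 69, 73, 58, 69, 75]  (not all equal)
t=3: [72, 62, 55, 71, 62, 53]  (not all equal)
t=4: [58, 69, 74, 60, 69, 74]  (not all equal)
t=5: [71, 62, 54, 70, 62, 54]  (not all equal)
t=6: [60, 69, 74, 61, 69, 74]  (not all equal)
t=7: [69, 62, 54, 69, 62, 54]  (not all equal)
t=8: [62, 69, 74, 62, 69, 74]  (not all equal)
t=9: [69, 62, 54, 69, 62, 54]  (not all equal)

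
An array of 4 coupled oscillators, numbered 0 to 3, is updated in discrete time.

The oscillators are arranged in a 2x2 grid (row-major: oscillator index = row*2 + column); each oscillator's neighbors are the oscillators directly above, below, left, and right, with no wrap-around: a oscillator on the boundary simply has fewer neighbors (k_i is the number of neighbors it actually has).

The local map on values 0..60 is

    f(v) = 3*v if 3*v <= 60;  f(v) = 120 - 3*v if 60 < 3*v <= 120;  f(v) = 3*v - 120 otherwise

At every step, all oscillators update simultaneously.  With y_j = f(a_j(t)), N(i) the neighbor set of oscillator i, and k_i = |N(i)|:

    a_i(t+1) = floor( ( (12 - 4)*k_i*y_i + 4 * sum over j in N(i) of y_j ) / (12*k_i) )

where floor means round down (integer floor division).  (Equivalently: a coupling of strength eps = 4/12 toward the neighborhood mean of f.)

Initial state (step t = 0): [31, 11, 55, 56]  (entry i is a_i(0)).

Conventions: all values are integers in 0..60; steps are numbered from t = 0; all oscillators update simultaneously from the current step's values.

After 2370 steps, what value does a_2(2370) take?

Answer: a_2(2370) = 20
Key observation: The state at step 7, [20, 20, 52, 52], reappears at step 11: the system is in a cycle of period 4 from step 7 on.  Therefore the state at step 2370 equals the state at step 7 + ((2370 - 7) mod 4) = 10, which is [4, 4, 20, 20].

Derivation:
t=0: [31, 11, 55, 56]
t=1: [31, 34, 42, 45]
t=2: [22, 19, 11, 14]
t=3: [51, 54, 38, 43]
t=4: [30, 35, 11, 14]
t=5: [28, 22, 34, 36]
t=6: [36, 44, 20, 20]
t=7: [20, 20, 52, 52]
t=8: [56, 56, 40, 40]
t=9: [40, 40, 8, 8]
t=10: [4, 4, 20, 20]
t=11: [20, 20, 52, 52]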